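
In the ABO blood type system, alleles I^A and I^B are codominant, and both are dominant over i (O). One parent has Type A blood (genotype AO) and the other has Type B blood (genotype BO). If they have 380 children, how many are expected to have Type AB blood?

Cross: AO × BO
Possible offspring genotypes: 1 AB, 1 AO, 1 BO, 1 OO
Blood type counts: 1 Type AB, 1 Type A, 1 Type B, 1 Type O
Probability of Type AB: 1/4
Expected count = 1/4 × 380 = 95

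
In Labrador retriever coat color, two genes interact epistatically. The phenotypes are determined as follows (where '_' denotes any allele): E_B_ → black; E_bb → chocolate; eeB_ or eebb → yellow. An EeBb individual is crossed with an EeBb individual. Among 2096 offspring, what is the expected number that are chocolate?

Cross: EeBb × EeBb — consider each gene separately:
E gene: Ee × Ee → 1 EE, 2 Ee, 1 ee → 3 E_ : 1 ee (out of 4)
B gene: Bb × Bb → 1 BB, 2 Bb, 1 bb → 3 B_ : 1 bb (out of 4)
Genotype classes (out of 4 × 4 = 16): E_B_ = 3×3 = 9; E_bb = 3×1 = 3; eeB_ = 1×3 = 3; eebb = 1×1 = 1
Apply the phenotype rules: E_B_ (9) → black; E_bb (3) → chocolate; eeB_ (3) + eebb (1) → yellow
Phenotype counts (out of 16): 9 black, 3 chocolate, 4 yellow
chocolate: 3 out of 16 → fraction 3/16
Expected count = 3/16 × 2096 = 393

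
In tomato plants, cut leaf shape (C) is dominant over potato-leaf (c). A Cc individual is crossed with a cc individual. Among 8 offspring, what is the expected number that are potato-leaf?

Punnett square for Cc × cc:
Offspring genotypes: 2 Cc, 2 cc
cut: 2, potato-leaf: 2
potato-leaf: 2 out of 4 → fraction 1/2
Expected count = 1/2 × 8 = 4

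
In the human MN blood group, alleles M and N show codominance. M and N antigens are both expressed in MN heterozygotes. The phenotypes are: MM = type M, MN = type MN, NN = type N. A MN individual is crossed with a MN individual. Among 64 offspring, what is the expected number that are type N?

Punnett square for MN × MN:
Offspring genotypes: 1 MM, 2 MN, 1 NN
Phenotype counts: 1 type M, 2 type MN, 1 type N
type N: 1 out of 4 → fraction 1/4
Expected count = 1/4 × 64 = 16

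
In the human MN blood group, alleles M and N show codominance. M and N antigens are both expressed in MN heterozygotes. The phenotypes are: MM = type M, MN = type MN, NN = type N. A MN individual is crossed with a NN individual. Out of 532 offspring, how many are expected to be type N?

Punnett square for MN × NN:
Offspring genotypes: 2 MN, 2 NN
Phenotype counts: 2 type MN, 2 type N
type N: 2 out of 4 → fraction 1/2
Expected count = 1/2 × 532 = 266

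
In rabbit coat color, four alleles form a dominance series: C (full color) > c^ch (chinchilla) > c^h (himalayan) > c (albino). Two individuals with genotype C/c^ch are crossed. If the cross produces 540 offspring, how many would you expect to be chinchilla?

Cross: C/c^ch × C/c^ch
Allele dominance: C > c^ch > c^h > c
Offspring genotypes: 1 C/C, 2 C/c^ch, 1 c^ch/c^ch
Phenotype counts: 3 full color, 1 chinchilla
chinchilla: 1 out of 4 → fraction 1/4
Expected count = 1/4 × 540 = 135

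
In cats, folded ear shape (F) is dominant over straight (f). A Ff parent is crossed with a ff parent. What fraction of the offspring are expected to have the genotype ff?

Punnett square for Ff × ff:
Offspring genotypes: 2 Ff, 2 ff
Total offspring: 4
Count with target: 2
Probability: 2/4 = 1/2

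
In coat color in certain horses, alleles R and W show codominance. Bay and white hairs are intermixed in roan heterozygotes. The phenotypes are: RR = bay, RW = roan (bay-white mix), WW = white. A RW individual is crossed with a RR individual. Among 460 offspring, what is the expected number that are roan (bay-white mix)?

Punnett square for RW × RR:
Offspring genotypes: 2 RR, 2 RW
Phenotype counts: 2 bay, 2 roan (bay-white mix)
roan (bay-white mix): 2 out of 4 → fraction 1/2
Expected count = 1/2 × 460 = 230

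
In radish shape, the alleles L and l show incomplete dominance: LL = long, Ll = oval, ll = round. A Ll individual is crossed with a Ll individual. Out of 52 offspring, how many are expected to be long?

Punnett square for Ll × Ll:
Offspring genotypes: 1 LL, 2 Ll, 1 ll
Phenotype counts: 1 long, 2 oval, 1 round
long: 1 out of 4 → fraction 1/4
Expected count = 1/4 × 52 = 13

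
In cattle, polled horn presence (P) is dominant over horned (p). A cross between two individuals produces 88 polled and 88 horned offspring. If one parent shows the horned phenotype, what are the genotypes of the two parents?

Observed offspring: 88 polled, 88 horned
The observed ratio simplifies to 1:1. One parent shows horned, so its genotype must be pp. A 1:1 offspring split requires the other parent to be heterozygous (Pp).
Parent genotypes: pp × Pp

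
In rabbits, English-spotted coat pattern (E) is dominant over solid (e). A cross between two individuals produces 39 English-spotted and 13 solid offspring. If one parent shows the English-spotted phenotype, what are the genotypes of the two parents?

Observed offspring: 39 English-spotted, 13 solid
The observed ratio simplifies to 3:1. Solid (ee) offspring appear, so each parent must contribute one e allele. The parent stated to show English-spotted carries E, so it is Ee. The other parent is then either Ee or ee: Ee × ee would give a 1:1 split, whereas Ee × Ee gives 3:1 — matching the data. So both parents are heterozygous (Ee × Ee).
Parent genotypes: Ee × Ee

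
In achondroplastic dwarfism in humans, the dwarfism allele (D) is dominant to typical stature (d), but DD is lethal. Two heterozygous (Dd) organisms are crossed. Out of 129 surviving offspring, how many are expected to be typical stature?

Cross: Dd × Dd
Punnett square offspring (before lethality): 1 DD, 2 Dd, 1 dd
The DD genotype is lethal (embryos die); surviving offspring: 2 Dd, 1 dd
typical stature: 1 out of 3 → fraction 1/3
Expected count = 1/3 × 129 = 43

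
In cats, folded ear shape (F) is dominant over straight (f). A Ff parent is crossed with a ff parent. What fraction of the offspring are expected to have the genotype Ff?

Punnett square for Ff × ff:
Offspring genotypes: 2 Ff, 2 ff
Total offspring: 4
Count with target: 2
Probability: 2/4 = 1/2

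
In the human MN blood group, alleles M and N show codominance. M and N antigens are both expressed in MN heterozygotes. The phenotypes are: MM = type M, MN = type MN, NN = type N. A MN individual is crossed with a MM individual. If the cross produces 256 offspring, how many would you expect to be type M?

Punnett square for MN × MM:
Offspring genotypes: 2 MM, 2 MN
Phenotype counts: 2 type M, 2 type MN
type M: 2 out of 4 → fraction 1/2
Expected count = 1/2 × 256 = 128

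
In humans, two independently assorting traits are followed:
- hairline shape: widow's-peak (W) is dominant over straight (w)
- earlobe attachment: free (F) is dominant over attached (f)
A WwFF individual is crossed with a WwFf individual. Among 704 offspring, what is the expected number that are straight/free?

Dihybrid cross WwFF × WwFf — consider each gene separately:
hairline shape: Ww × Ww → 1 WW, 2 Ww, 1 ww → 3 W_ : 1 ww (out of 4)
earlobe attachment: FF × Ff → 2 FF, 2 Ff → 4 F_ (out of 4)
Combine (counts out of 4 × 4 = 16): widow's-peak/free (W_F_) = 3×4 = 12; straight/free (wwF_) = 1×4 = 4
Phenotype counts (out of 16): 12 widow's-peak/free, 4 straight/free
straight/free: 4 out of 16 → fraction 1/4
Expected count = 1/4 × 704 = 176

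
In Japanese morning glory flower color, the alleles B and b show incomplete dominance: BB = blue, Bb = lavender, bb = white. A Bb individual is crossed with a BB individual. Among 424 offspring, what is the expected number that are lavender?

Punnett square for Bb × BB:
Offspring genotypes: 2 BB, 2 Bb
Phenotype counts: 2 blue, 2 lavender
lavender: 2 out of 4 → fraction 1/2
Expected count = 1/2 × 424 = 212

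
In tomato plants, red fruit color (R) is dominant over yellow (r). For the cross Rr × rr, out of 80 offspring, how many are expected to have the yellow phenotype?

Punnett square for Rr × rr:
Offspring genotypes: 2 Rr, 2 rr
Total offspring: 4
Count with target: 2
Probability: 2/4 = 1/2
Expected count = 1/2 × 80 = 40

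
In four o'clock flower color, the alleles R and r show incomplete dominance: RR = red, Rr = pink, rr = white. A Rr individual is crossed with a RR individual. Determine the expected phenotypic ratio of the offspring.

Punnett square for Rr × RR:
Offspring genotypes: 2 RR, 2 Rr
Phenotype counts: 2 red, 2 pink
Ratio: 1 red : 1 pink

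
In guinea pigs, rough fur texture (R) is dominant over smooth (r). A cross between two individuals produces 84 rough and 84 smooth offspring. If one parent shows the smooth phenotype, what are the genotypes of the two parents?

Observed offspring: 84 rough, 84 smooth
The observed ratio simplifies to 1:1. One parent shows smooth, so its genotype must be rr. A 1:1 offspring split requires the other parent to be heterozygous (Rr).
Parent genotypes: rr × Rr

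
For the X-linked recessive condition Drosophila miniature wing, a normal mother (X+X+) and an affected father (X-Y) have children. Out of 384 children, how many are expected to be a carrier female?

Cross: X+X+ × X-Y
Offspring: 2 X+X-, 2 X+Y
Probability of a carrier female: 2/4 = 1/2
Expected count = 1/2 × 384 = 192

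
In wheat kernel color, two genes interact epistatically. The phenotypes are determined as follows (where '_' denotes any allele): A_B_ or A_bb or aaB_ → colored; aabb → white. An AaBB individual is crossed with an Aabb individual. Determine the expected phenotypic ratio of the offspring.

Cross: AaBB × Aabb — consider each gene separately:
A gene: Aa × Aa → 1 AA, 2 Aa, 1 aa → 3 A_ : 1 aa (out of 4)
B gene: BB × bb → 4 Bb → 4 B_ (out of 4)
Genotype classes (out of 4 × 4 = 16): A_B_ = 3×4 = 12; aaB_ = 1×4 = 4
Apply the phenotype rules: A_B_ (12) + aaB_ (4) → colored
Phenotype counts (out of 16): 16 colored
Ratio: all colored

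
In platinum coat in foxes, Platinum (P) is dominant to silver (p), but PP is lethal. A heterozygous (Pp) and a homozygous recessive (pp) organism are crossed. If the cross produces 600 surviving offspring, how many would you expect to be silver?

Cross: Pp × pp
Punnett square offspring (before lethality): 2 Pp, 2 pp
No PP offspring are produced in this cross.
silver: 2 out of 4 → fraction 1/2
Expected count = 1/2 × 600 = 300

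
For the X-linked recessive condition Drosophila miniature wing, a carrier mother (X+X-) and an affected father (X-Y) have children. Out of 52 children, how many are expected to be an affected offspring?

Cross: X+X- × X-Y
Offspring: 1 X+X-, 1 X+Y, 1 X-X-, 1 X-Y
Probability of an affected offspring: 2/4 = 1/2
Expected count = 1/2 × 52 = 26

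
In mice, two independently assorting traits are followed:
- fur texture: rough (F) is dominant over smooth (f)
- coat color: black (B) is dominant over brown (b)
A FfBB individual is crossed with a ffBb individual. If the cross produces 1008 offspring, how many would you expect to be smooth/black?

Dihybrid cross FfBB × ffBb — consider each gene separately:
fur texture: Ff × ff → 2 Ff, 2 ff → 2 F_ : 2 ff (out of 4)
coat color: BB × Bb → 2 BB, 2 Bb → 4 B_ (out of 4)
Combine (counts out of 4 × 4 = 16): rough/black (F_B_) = 2×4 = 8; smooth/black (ffB_) = 2×4 = 8
Phenotype counts (out of 16): 8 rough/black, 8 smooth/black
smooth/black: 8 out of 16 → fraction 1/2
Expected count = 1/2 × 1008 = 504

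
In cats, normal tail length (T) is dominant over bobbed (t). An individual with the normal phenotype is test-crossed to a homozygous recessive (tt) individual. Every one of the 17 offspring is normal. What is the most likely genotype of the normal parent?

Test cross: ? × tt
All offspring are normal.
If the unknown parent were heterozygous (Tt), about half of 17 offspring would be bobbed; none are. The unknown parent is most likely homozygous dominant (TT).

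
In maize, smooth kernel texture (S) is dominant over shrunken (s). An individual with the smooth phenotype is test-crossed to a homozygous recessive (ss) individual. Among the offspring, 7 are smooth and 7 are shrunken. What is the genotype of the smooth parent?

Test cross: ? × ss
Offspring: 7 smooth, 7 shrunken — approximately 1:1.
A 1:1 ratio in a test cross indicates the unknown parent is heterozygous (Ss).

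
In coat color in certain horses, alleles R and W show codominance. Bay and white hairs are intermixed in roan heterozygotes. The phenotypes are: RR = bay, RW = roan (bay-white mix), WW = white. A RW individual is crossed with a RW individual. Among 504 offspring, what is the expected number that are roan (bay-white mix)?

Punnett square for RW × RW:
Offspring genotypes: 1 RR, 2 RW, 1 WW
Phenotype counts: 1 bay, 2 roan (bay-white mix), 1 white
roan (bay-white mix): 2 out of 4 → fraction 1/2
Expected count = 1/2 × 504 = 252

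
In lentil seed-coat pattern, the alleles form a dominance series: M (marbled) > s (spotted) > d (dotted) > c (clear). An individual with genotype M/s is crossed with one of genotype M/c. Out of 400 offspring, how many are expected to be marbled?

Cross: M/s × M/c
Allele dominance: M > s > d > c
Offspring genotypes: 1 M/M, 1 M/c, 1 M/s, 1 s/c
Phenotype counts: 3 marbled, 1 spotted
marbled: 3 out of 4 → fraction 3/4
Expected count = 3/4 × 400 = 300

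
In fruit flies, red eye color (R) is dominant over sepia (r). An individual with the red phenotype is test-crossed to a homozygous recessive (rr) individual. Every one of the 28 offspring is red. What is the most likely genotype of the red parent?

Test cross: ? × rr
All offspring are red.
If the unknown parent were heterozygous (Rr), about half of 28 offspring would be sepia; none are. The unknown parent is most likely homozygous dominant (RR).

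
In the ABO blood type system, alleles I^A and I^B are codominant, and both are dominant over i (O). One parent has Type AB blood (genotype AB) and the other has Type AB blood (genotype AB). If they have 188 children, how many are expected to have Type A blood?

Cross: AB × AB
Possible offspring genotypes: 1 AA, 2 AB, 1 BB
Blood type counts: 1 Type A, 2 Type AB, 1 Type B
Probability of Type A: 1/4
Expected count = 1/4 × 188 = 47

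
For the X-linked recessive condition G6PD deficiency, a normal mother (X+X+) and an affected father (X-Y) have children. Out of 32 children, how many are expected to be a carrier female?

Cross: X+X+ × X-Y
Offspring: 2 X+X-, 2 X+Y
Probability of a carrier female: 2/4 = 1/2
Expected count = 1/2 × 32 = 16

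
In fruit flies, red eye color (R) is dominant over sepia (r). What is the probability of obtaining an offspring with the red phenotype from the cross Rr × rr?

Punnett square for Rr × rr:
Offspring genotypes: 2 Rr, 2 rr
Total offspring: 4
Count with target: 2
Probability: 2/4 = 1/2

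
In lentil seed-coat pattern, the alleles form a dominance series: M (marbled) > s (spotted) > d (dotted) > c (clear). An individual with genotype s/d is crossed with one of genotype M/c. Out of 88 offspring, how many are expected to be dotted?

Cross: s/d × M/c
Allele dominance: M > s > d > c
Offspring genotypes: 1 M/s, 1 s/c, 1 M/d, 1 d/c
Phenotype counts: 2 marbled, 1 spotted, 1 dotted
dotted: 1 out of 4 → fraction 1/4
Expected count = 1/4 × 88 = 22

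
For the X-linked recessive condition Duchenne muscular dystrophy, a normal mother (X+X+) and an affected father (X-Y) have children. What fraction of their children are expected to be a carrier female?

Cross: X+X+ × X-Y
Offspring: 2 X+X-, 2 X+Y
Probability of a carrier female: 2/4 = 1/2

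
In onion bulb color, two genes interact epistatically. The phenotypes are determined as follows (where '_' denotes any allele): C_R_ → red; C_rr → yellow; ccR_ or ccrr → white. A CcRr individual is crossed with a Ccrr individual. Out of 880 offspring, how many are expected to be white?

Cross: CcRr × Ccrr — consider each gene separately:
C gene: Cc × Cc → 1 CC, 2 Cc, 1 cc → 3 C_ : 1 cc (out of 4)
R gene: Rr × rr → 2 Rr, 2 rr → 2 R_ : 2 rr (out of 4)
Genotype classes (out of 4 × 4 = 16): C_R_ = 3×2 = 6; C_rr = 3×2 = 6; ccR_ = 1×2 = 2; ccrr = 1×2 = 2
Apply the phenotype rules: C_R_ (6) → red; C_rr (6) → yellow; ccR_ (2) + ccrr (2) → white
Phenotype counts (out of 16): 6 red, 6 yellow, 4 white
white: 4 out of 16 → fraction 1/4
Expected count = 1/4 × 880 = 220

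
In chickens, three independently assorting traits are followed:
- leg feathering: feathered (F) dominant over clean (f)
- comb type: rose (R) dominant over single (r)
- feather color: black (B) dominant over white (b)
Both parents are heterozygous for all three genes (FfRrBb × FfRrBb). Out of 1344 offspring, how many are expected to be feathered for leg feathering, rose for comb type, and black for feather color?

Trihybrid cross: FfRrBb × FfRrBb
Each trait segregates independently with a 3:1 phenotypic ratio, so each gene contributes 3/4 (dominant) or 1/4 (recessive).
Target: feathered (leg feathering), rose (comb type), black (feather color)
Probability = product of independent per-trait probabilities
= 3/4 × 3/4 × 3/4 = 27/64
Expected count = 27/64 × 1344 = 567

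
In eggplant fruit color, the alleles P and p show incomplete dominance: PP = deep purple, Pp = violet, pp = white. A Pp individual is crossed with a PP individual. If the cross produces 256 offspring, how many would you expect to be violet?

Punnett square for Pp × PP:
Offspring genotypes: 2 PP, 2 Pp
Phenotype counts: 2 deep purple, 2 violet
violet: 2 out of 4 → fraction 1/2
Expected count = 1/2 × 256 = 128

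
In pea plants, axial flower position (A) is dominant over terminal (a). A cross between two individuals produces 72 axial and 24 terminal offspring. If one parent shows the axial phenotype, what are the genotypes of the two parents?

Observed offspring: 72 axial, 24 terminal
The observed ratio simplifies to 3:1. Terminal (aa) offspring appear, so each parent must contribute one a allele. The parent stated to show axial carries A, so it is Aa. The other parent is then either Aa or aa: Aa × aa would give a 1:1 split, whereas Aa × Aa gives 3:1 — matching the data. So both parents are heterozygous (Aa × Aa).
Parent genotypes: Aa × Aa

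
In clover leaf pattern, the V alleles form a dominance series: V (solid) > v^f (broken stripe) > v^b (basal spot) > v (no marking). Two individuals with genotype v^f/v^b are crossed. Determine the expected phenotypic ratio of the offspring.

Cross: v^f/v^b × v^f/v^b
Allele dominance: V > v^f > v^b > v
Offspring genotypes: 1 v^f/v^f, 2 v^f/v^b, 1 v^b/v^b
Phenotype counts: 3 broken stripe, 1 basal spot
Ratio: 3 broken stripe : 1 basal spot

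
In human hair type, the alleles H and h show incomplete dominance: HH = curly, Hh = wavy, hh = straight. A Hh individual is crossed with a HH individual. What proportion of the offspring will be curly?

Punnett square for Hh × HH:
Offspring genotypes: 2 HH, 2 Hh
Phenotype counts: 2 curly, 2 wavy
curly: 2 out of 4
Probability: 2/4 = 1/2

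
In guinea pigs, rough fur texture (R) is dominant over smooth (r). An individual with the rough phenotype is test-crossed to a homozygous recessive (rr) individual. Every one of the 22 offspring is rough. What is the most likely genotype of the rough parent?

Test cross: ? × rr
All offspring are rough.
If the unknown parent were heterozygous (Rr), about half of 22 offspring would be smooth; none are. The unknown parent is most likely homozygous dominant (RR).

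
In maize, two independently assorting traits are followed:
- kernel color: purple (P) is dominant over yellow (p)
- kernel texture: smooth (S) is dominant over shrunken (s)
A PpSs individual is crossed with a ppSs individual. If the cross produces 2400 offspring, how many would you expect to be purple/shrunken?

Dihybrid cross PpSs × ppSs — consider each gene separately:
kernel color: Pp × pp → 2 Pp, 2 pp → 2 P_ : 2 pp (out of 4)
kernel texture: Ss × Ss → 1 SS, 2 Ss, 1 ss → 3 S_ : 1 ss (out of 4)
Combine (counts out of 4 × 4 = 16): purple/smooth (P_S_) = 2×3 = 6; purple/shrunken (P_ss) = 2×1 = 2; yellow/smooth (ppS_) = 2×3 = 6; yellow/shrunken (ppss) = 2×1 = 2
Phenotype counts (out of 16): 6 purple/smooth, 2 purple/shrunken, 6 yellow/smooth, 2 yellow/shrunken
purple/shrunken: 2 out of 16 → fraction 1/8
Expected count = 1/8 × 2400 = 300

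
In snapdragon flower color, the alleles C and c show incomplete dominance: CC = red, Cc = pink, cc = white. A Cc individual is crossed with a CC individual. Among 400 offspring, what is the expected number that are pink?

Punnett square for Cc × CC:
Offspring genotypes: 2 CC, 2 Cc
Phenotype counts: 2 red, 2 pink
pink: 2 out of 4 → fraction 1/2
Expected count = 1/2 × 400 = 200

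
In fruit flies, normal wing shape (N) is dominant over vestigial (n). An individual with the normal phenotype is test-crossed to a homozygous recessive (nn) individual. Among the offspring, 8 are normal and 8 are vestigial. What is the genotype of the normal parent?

Test cross: ? × nn
Offspring: 8 normal, 8 vestigial — approximately 1:1.
A 1:1 ratio in a test cross indicates the unknown parent is heterozygous (Nn).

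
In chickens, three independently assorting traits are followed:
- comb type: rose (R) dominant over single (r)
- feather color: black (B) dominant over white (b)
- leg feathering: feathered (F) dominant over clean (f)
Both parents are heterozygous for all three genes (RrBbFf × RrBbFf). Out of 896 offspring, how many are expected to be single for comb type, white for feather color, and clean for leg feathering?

Trihybrid cross: RrBbFf × RrBbFf
Each trait segregates independently with a 3:1 phenotypic ratio, so each gene contributes 3/4 (dominant) or 1/4 (recessive).
Target: single (comb type), white (feather color), clean (leg feathering)
Probability = product of independent per-trait probabilities
= 1/4 × 1/4 × 1/4 = 1/64
Expected count = 1/64 × 896 = 14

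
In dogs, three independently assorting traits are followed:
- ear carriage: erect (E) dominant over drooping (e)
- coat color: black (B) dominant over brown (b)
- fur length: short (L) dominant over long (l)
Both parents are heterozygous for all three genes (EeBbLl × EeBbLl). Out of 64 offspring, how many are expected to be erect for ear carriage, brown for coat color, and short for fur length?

Trihybrid cross: EeBbLl × EeBbLl
Each trait segregates independently with a 3:1 phenotypic ratio, so each gene contributes 3/4 (dominant) or 1/4 (recessive).
Target: erect (ear carriage), brown (coat color), short (fur length)
Probability = product of independent per-trait probabilities
= 3/4 × 1/4 × 3/4 = 9/64
Expected count = 9/64 × 64 = 9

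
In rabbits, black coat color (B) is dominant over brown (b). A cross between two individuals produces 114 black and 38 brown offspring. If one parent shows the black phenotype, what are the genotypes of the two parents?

Observed offspring: 114 black, 38 brown
The observed ratio simplifies to 3:1. Brown (bb) offspring appear, so each parent must contribute one b allele. The parent stated to show black carries B, so it is Bb. The other parent is then either Bb or bb: Bb × bb would give a 1:1 split, whereas Bb × Bb gives 3:1 — matching the data. So both parents are heterozygous (Bb × Bb).
Parent genotypes: Bb × Bb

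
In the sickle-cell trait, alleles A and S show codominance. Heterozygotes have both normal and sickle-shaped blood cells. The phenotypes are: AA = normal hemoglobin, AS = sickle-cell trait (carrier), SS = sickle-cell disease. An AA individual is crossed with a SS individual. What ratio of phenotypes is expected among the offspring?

Punnett square for AA × SS:
Offspring genotypes: 4 AS
Phenotype counts: 4 sickle-cell trait (carrier)
Ratio: all sickle-cell trait (carrier)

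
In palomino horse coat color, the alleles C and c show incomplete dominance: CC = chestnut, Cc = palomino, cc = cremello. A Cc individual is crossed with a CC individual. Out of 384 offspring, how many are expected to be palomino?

Punnett square for Cc × CC:
Offspring genotypes: 2 CC, 2 Cc
Phenotype counts: 2 chestnut, 2 palomino
palomino: 2 out of 4 → fraction 1/2
Expected count = 1/2 × 384 = 192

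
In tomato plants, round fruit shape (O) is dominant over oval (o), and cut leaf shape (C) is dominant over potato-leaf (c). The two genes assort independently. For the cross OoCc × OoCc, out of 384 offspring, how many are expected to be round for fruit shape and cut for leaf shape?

Dihybrid cross OoCc × OoCc — consider each gene separately:
fruit shape: Oo × Oo → 1 OO, 2 Oo, 1 oo → 3 O_ : 1 oo (out of 4)
leaf shape: Cc × Cc → 1 CC, 2 Cc, 1 cc → 3 C_ : 1 cc (out of 4)
Looking for: round (O_) and cut (C_)
P(round) = 3/4, P(cut) = 3/4
P(both) = 3/4 × 3/4 = 9/16
Expected count = 9/16 × 384 = 216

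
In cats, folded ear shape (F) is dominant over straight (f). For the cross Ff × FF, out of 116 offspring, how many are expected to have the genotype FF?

Punnett square for Ff × FF:
Offspring genotypes: 2 FF, 2 Ff
Total offspring: 4
Count with target: 2
Probability: 2/4 = 1/2
Expected count = 1/2 × 116 = 58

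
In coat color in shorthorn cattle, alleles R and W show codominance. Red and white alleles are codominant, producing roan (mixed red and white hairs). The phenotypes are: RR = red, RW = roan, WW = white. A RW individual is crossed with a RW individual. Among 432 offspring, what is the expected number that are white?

Punnett square for RW × RW:
Offspring genotypes: 1 RR, 2 RW, 1 WW
Phenotype counts: 1 red, 2 roan, 1 white
white: 1 out of 4 → fraction 1/4
Expected count = 1/4 × 432 = 108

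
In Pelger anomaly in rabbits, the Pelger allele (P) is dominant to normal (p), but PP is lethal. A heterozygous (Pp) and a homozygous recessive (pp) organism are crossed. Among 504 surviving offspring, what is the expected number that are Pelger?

Cross: Pp × pp
Punnett square offspring (before lethality): 2 Pp, 2 pp
No PP offspring are produced in this cross.
Pelger: 2 out of 4 → fraction 1/2
Expected count = 1/2 × 504 = 252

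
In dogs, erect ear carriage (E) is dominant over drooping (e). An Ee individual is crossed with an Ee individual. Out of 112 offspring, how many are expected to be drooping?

Punnett square for Ee × Ee:
Offspring genotypes: 1 EE, 2 Ee, 1 ee
erect: 3, drooping: 1
drooping: 1 out of 4 → fraction 1/4
Expected count = 1/4 × 112 = 28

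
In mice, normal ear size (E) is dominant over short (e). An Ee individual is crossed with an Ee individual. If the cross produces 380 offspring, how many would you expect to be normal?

Punnett square for Ee × Ee:
Offspring genotypes: 1 EE, 2 Ee, 1 ee
normal: 3, short: 1
normal: 3 out of 4 → fraction 3/4
Expected count = 3/4 × 380 = 285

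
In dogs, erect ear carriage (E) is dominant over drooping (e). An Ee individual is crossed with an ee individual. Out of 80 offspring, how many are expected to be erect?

Punnett square for Ee × ee:
Offspring genotypes: 2 Ee, 2 ee
erect: 2, drooping: 2
erect: 2 out of 4 → fraction 1/2
Expected count = 1/2 × 80 = 40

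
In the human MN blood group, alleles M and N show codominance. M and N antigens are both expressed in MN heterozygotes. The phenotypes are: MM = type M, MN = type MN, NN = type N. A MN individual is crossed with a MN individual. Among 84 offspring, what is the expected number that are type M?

Punnett square for MN × MN:
Offspring genotypes: 1 MM, 2 MN, 1 NN
Phenotype counts: 1 type M, 2 type MN, 1 type N
type M: 1 out of 4 → fraction 1/4
Expected count = 1/4 × 84 = 21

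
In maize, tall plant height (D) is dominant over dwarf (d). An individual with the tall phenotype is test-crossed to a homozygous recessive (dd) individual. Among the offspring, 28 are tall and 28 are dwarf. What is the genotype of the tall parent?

Test cross: ? × dd
Offspring: 28 tall, 28 dwarf — approximately 1:1.
A 1:1 ratio in a test cross indicates the unknown parent is heterozygous (Dd).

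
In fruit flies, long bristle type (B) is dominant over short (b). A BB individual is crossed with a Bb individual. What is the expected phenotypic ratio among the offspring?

Punnett square for BB × Bb:
Offspring genotypes: 2 BB, 2 Bb
long: 4, short: 0
Ratio: all long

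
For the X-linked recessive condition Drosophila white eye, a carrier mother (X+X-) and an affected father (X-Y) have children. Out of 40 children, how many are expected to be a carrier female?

Cross: X+X- × X-Y
Offspring: 1 X+X-, 1 X+Y, 1 X-X-, 1 X-Y
Probability of a carrier female: 1/4
Expected count = 1/4 × 40 = 10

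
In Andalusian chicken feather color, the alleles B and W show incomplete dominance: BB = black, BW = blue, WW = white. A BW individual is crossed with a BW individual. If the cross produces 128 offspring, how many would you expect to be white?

Punnett square for BW × BW:
Offspring genotypes: 1 BB, 2 BW, 1 WW
Phenotype counts: 1 black, 2 blue, 1 white
white: 1 out of 4 → fraction 1/4
Expected count = 1/4 × 128 = 32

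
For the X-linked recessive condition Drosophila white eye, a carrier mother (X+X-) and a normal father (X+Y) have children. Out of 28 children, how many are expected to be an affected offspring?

Cross: X+X- × X+Y
Offspring: 1 X+X+, 1 X+Y, 1 X+X-, 1 X-Y
Probability of an affected offspring: 1/4
Expected count = 1/4 × 28 = 7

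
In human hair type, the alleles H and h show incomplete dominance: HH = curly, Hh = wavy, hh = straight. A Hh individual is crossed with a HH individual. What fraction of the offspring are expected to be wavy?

Punnett square for Hh × HH:
Offspring genotypes: 2 HH, 2 Hh
Phenotype counts: 2 curly, 2 wavy
wavy: 2 out of 4
Probability: 2/4 = 1/2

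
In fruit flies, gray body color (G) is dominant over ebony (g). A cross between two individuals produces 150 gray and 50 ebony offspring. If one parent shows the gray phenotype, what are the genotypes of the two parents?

Observed offspring: 150 gray, 50 ebony
The observed ratio simplifies to 3:1. Ebony (gg) offspring appear, so each parent must contribute one g allele. The parent stated to show gray carries G, so it is Gg. The other parent is then either Gg or gg: Gg × gg would give a 1:1 split, whereas Gg × Gg gives 3:1 — matching the data. So both parents are heterozygous (Gg × Gg).
Parent genotypes: Gg × Gg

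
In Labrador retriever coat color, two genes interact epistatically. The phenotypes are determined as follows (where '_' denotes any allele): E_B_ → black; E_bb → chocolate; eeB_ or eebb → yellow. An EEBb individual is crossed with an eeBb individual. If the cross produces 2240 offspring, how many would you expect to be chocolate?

Cross: EEBb × eeBb — consider each gene separately:
E gene: EE × ee → 4 Ee → 4 E_ (out of 4)
B gene: Bb × Bb → 1 BB, 2 Bb, 1 bb → 3 B_ : 1 bb (out of 4)
Genotype classes (out of 4 × 4 = 16): E_B_ = 4×3 = 12; E_bb = 4×1 = 4
Apply the phenotype rules: E_B_ (12) → black; E_bb (4) → chocolate
Phenotype counts (out of 16): 12 black, 4 chocolate
chocolate: 4 out of 16 → fraction 1/4
Expected count = 1/4 × 2240 = 560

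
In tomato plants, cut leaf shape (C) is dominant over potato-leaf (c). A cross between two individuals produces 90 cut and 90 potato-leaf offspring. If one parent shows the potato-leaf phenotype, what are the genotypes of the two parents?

Observed offspring: 90 cut, 90 potato-leaf
The observed ratio simplifies to 1:1. One parent shows potato-leaf, so its genotype must be cc. A 1:1 offspring split requires the other parent to be heterozygous (Cc).
Parent genotypes: cc × Cc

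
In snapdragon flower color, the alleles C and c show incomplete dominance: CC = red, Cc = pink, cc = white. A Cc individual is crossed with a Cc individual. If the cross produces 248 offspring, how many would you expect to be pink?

Punnett square for Cc × Cc:
Offspring genotypes: 1 CC, 2 Cc, 1 cc
Phenotype counts: 1 red, 2 pink, 1 white
pink: 2 out of 4 → fraction 1/2
Expected count = 1/2 × 248 = 124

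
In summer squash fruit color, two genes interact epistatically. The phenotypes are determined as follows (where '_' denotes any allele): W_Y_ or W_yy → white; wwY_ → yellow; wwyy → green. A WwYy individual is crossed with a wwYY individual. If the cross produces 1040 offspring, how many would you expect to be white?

Cross: WwYy × wwYY — consider each gene separately:
W gene: Ww × ww → 2 Ww, 2 ww → 2 W_ : 2 ww (out of 4)
Y gene: Yy × YY → 2 YY, 2 Yy → 4 Y_ (out of 4)
Genotype classes (out of 4 × 4 = 16): W_Y_ = 2×4 = 8; wwY_ = 2×4 = 8
Apply the phenotype rules: W_Y_ (8) → white; wwY_ (8) → yellow
Phenotype counts (out of 16): 8 white, 8 yellow
white: 8 out of 16 → fraction 1/2
Expected count = 1/2 × 1040 = 520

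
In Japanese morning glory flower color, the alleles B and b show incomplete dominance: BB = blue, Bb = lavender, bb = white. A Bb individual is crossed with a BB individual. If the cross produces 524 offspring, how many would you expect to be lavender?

Punnett square for Bb × BB:
Offspring genotypes: 2 BB, 2 Bb
Phenotype counts: 2 blue, 2 lavender
lavender: 2 out of 4 → fraction 1/2
Expected count = 1/2 × 524 = 262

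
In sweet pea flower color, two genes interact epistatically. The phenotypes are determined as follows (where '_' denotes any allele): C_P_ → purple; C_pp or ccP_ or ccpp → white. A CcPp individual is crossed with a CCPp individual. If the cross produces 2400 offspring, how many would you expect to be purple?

Cross: CcPp × CCPp — consider each gene separately:
C gene: Cc × CC → 2 CC, 2 Cc → 4 C_ (out of 4)
P gene: Pp × Pp → 1 PP, 2 Pp, 1 pp → 3 P_ : 1 pp (out of 4)
Genotype classes (out of 4 × 4 = 16): C_P_ = 4×3 = 12; C_pp = 4×1 = 4
Apply the phenotype rules: C_P_ (12) → purple; C_pp (4) → white
Phenotype counts (out of 16): 12 purple, 4 white
purple: 12 out of 16 → fraction 3/4
Expected count = 3/4 × 2400 = 1800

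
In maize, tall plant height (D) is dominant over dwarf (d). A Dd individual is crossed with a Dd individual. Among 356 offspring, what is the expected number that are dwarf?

Punnett square for Dd × Dd:
Offspring genotypes: 1 DD, 2 Dd, 1 dd
tall: 3, dwarf: 1
dwarf: 1 out of 4 → fraction 1/4
Expected count = 1/4 × 356 = 89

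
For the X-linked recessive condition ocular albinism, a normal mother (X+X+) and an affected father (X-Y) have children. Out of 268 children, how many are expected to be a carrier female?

Cross: X+X+ × X-Y
Offspring: 2 X+X-, 2 X+Y
Probability of a carrier female: 2/4 = 1/2
Expected count = 1/2 × 268 = 134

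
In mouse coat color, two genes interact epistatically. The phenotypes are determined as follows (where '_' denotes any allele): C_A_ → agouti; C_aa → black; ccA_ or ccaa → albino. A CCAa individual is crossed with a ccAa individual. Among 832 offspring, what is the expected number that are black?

Cross: CCAa × ccAa — consider each gene separately:
C gene: CC × cc → 4 Cc → 4 C_ (out of 4)
A gene: Aa × Aa → 1 AA, 2 Aa, 1 aa → 3 A_ : 1 aa (out of 4)
Genotype classes (out of 4 × 4 = 16): C_A_ = 4×3 = 12; C_aa = 4×1 = 4
Apply the phenotype rules: C_A_ (12) → agouti; C_aa (4) → black
Phenotype counts (out of 16): 12 agouti, 4 black
black: 4 out of 16 → fraction 1/4
Expected count = 1/4 × 832 = 208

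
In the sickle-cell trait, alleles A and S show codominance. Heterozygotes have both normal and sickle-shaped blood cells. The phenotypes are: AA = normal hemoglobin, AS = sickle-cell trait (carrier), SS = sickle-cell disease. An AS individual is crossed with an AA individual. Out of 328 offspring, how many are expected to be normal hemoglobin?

Punnett square for AS × AA:
Offspring genotypes: 2 AA, 2 AS
Phenotype counts: 2 normal hemoglobin, 2 sickle-cell trait (carrier)
normal hemoglobin: 2 out of 4 → fraction 1/2
Expected count = 1/2 × 328 = 164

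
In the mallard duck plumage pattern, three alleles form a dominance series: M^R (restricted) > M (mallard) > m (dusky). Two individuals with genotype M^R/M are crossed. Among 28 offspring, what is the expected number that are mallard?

Cross: M^R/M × M^R/M
Allele dominance: M^R > M > m
Offspring genotypes: 1 M^R/M^R, 2 M^R/M, 1 M/M
Phenotype counts: 3 restricted, 1 mallard
mallard: 1 out of 4 → fraction 1/4
Expected count = 1/4 × 28 = 7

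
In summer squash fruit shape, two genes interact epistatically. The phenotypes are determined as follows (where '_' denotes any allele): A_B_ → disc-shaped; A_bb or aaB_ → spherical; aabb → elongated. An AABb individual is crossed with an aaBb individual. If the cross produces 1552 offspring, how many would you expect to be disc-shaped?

Cross: AABb × aaBb — consider each gene separately:
A gene: AA × aa → 4 Aa → 4 A_ (out of 4)
B gene: Bb × Bb → 1 BB, 2 Bb, 1 bb → 3 B_ : 1 bb (out of 4)
Genotype classes (out of 4 × 4 = 16): A_B_ = 4×3 = 12; A_bb = 4×1 = 4
Apply the phenotype rules: A_B_ (12) → disc-shaped; A_bb (4) → spherical
Phenotype counts (out of 16): 12 disc-shaped, 4 spherical
disc-shaped: 12 out of 16 → fraction 3/4
Expected count = 3/4 × 1552 = 1164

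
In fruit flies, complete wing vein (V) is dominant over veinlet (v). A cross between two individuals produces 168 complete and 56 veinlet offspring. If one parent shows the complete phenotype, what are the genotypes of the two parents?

Observed offspring: 168 complete, 56 veinlet
The observed ratio simplifies to 3:1. Veinlet (vv) offspring appear, so each parent must contribute one v allele. The parent stated to show complete carries V, so it is Vv. The other parent is then either Vv or vv: Vv × vv would give a 1:1 split, whereas Vv × Vv gives 3:1 — matching the data. So both parents are heterozygous (Vv × Vv).
Parent genotypes: Vv × Vv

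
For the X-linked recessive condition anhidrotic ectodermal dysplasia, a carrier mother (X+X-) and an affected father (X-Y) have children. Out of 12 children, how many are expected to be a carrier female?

Cross: X+X- × X-Y
Offspring: 1 X+X-, 1 X+Y, 1 X-X-, 1 X-Y
Probability of a carrier female: 1/4
Expected count = 1/4 × 12 = 3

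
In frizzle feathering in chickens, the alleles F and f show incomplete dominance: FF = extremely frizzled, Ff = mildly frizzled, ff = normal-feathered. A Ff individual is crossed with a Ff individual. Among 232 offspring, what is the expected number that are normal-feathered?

Punnett square for Ff × Ff:
Offspring genotypes: 1 FF, 2 Ff, 1 ff
Phenotype counts: 1 extremely frizzled, 2 mildly frizzled, 1 normal-feathered
normal-feathered: 1 out of 4 → fraction 1/4
Expected count = 1/4 × 232 = 58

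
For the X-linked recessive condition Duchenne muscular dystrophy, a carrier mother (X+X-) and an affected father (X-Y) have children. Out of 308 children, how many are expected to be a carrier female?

Cross: X+X- × X-Y
Offspring: 1 X+X-, 1 X+Y, 1 X-X-, 1 X-Y
Probability of a carrier female: 1/4
Expected count = 1/4 × 308 = 77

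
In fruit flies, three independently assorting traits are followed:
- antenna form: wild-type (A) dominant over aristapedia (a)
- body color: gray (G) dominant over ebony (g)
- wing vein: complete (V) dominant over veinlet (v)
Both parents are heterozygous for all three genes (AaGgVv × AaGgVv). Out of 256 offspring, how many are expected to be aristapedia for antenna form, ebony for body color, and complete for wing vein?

Trihybrid cross: AaGgVv × AaGgVv
Each trait segregates independently with a 3:1 phenotypic ratio, so each gene contributes 3/4 (dominant) or 1/4 (recessive).
Target: aristapedia (antenna form), ebony (body color), complete (wing vein)
Probability = product of independent per-trait probabilities
= 1/4 × 1/4 × 3/4 = 3/64
Expected count = 3/64 × 256 = 12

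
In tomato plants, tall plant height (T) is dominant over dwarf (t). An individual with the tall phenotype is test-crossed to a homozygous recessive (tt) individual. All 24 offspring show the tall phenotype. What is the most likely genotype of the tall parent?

Test cross: ? × tt
All offspring are tall.
If the unknown parent were heterozygous (Tt), about half of 24 offspring would be dwarf; none are. The unknown parent is most likely homozygous dominant (TT).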